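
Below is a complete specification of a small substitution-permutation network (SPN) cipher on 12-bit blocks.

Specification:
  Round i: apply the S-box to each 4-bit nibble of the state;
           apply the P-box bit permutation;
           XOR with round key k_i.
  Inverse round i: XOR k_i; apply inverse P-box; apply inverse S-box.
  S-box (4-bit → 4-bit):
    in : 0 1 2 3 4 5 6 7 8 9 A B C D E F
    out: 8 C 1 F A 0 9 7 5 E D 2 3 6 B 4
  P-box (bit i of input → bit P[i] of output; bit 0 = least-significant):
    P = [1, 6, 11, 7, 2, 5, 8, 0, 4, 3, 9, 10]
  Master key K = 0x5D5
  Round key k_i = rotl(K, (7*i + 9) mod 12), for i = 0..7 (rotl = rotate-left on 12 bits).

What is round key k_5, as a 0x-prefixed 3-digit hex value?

K = 0x5D5
k_0 = rotl(K, (7*0+9) mod 12) = rotl(K, 9) = 0xABA
k_1 = rotl(K, (7*1+9) mod 12) = rotl(K, 4) = 0xD55
k_2 = rotl(K, (7*2+9) mod 12) = rotl(K, 11) = 0xAEA
k_3 = rotl(K, (7*3+9) mod 12) = rotl(K, 6) = 0x557
k_4 = rotl(K, (7*4+9) mod 12) = rotl(K, 1) = 0xBAA
k_5 = rotl(K, (7*5+9) mod 12) = rotl(K, 8) = 0x55D

0x55D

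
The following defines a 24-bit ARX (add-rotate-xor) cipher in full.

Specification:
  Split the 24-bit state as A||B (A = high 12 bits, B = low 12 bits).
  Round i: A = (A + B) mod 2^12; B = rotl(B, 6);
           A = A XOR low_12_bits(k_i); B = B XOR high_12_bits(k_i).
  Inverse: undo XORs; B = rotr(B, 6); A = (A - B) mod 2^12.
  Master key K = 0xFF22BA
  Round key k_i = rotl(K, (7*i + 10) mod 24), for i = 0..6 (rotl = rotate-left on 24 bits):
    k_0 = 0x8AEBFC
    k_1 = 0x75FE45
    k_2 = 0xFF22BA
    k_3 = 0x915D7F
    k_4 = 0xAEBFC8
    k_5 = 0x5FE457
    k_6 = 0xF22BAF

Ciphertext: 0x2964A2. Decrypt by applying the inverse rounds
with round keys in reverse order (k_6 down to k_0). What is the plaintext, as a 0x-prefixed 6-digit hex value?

s_0 = ciphertext = 0x2964A2
s_1 = InvRound(s_0, k_6) = 0x90B02E
s_2 = InvRound(s_1, k_5) = 0x945417
s_3 = InvRound(s_2, k_4) = 0x752F3B
s_4 = InvRound(s_3, k_3) = 0xE95B98
s_5 = InvRound(s_4, k_2) = 0x19EA91
s_6 = InvRound(s_5, k_1) = 0xC243B7
s_7 = InvRound(s_6, k_0) = 0x16C66C

0x16C66C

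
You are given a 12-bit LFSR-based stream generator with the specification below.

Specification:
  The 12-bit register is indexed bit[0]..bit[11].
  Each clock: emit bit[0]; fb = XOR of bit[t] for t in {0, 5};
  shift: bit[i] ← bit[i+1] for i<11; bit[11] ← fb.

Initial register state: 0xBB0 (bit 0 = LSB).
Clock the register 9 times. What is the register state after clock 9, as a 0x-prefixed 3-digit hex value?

0xB6D

reg_0 = 0xBB0
clock 1: out=0, reg = 0xDD8
clock 2: out=0, reg = 0x6EC
clock 3: out=0, reg = 0xB76
clock 4: out=0, reg = 0xDBB
clock 5: out=1, reg = 0x6DD
clock 6: out=1, reg = 0xB6E
clock 7: out=0, reg = 0xDB7
clock 8: out=1, reg = 0x6DB
clock 9: out=1, reg = 0xB6D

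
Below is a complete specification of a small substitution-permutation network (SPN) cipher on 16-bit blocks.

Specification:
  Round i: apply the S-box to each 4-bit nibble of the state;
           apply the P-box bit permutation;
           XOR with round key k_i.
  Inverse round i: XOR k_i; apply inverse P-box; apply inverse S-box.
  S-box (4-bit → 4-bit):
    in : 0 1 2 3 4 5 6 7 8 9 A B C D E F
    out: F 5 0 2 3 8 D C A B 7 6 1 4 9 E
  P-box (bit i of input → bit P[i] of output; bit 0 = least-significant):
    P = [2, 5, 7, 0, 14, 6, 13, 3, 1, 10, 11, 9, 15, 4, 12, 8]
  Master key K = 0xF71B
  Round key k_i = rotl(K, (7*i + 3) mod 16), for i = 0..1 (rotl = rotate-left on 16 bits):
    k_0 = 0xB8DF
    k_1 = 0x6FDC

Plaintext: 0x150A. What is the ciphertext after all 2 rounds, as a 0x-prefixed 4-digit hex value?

s_0 = plaintext = 0x150A
s_1 = Round(s_0, k_0) = 0x4A33
s_2 = Round(s_1, k_1) = 0xE3AE

0xE3AE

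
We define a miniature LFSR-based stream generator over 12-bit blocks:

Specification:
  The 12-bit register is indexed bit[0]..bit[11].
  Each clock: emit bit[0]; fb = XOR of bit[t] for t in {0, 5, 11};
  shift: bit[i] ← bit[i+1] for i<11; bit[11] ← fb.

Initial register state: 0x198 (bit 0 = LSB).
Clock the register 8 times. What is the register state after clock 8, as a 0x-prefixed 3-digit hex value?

reg_0 = 0x198
clock 1: out=0, reg = 0x0CC
clock 2: out=0, reg = 0x066
clock 3: out=0, reg = 0x833
clock 4: out=1, reg = 0xC19
clock 5: out=1, reg = 0x60C
clock 6: out=0, reg = 0x306
clock 7: out=0, reg = 0x183
clock 8: out=1, reg = 0x8C1

0x8C1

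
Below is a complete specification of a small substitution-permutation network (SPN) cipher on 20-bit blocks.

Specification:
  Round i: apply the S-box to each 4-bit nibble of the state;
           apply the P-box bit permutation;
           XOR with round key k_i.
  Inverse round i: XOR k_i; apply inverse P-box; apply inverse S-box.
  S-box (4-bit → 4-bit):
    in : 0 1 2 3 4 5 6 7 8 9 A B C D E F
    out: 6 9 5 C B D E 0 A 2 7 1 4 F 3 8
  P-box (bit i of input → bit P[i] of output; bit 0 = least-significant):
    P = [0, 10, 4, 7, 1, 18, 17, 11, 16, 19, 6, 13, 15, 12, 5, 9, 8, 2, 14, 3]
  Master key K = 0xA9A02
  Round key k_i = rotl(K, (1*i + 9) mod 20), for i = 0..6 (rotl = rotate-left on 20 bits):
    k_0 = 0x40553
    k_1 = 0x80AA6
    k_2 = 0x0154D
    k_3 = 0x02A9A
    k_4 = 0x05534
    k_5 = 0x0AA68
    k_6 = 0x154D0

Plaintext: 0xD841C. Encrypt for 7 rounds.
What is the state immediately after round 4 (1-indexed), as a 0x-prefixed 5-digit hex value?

s_0 = plaintext = 0xD841C
s_1 = Round(s_0, k_0) = 0xD7E4D
s_2 = Round(s_1, k_1) = 0x54739
s_3 = Round(s_2, k_2) = 0x2CA45
s_4 = Round(s_3, k_3) = 0xD6369
s_5 = Round(s_4, k_4) = 0x62A58
s_6 = Round(s_5, k_5) = 0xB6686
s_7 = Round(s_6, k_6) = 0xD6B20

0xD6369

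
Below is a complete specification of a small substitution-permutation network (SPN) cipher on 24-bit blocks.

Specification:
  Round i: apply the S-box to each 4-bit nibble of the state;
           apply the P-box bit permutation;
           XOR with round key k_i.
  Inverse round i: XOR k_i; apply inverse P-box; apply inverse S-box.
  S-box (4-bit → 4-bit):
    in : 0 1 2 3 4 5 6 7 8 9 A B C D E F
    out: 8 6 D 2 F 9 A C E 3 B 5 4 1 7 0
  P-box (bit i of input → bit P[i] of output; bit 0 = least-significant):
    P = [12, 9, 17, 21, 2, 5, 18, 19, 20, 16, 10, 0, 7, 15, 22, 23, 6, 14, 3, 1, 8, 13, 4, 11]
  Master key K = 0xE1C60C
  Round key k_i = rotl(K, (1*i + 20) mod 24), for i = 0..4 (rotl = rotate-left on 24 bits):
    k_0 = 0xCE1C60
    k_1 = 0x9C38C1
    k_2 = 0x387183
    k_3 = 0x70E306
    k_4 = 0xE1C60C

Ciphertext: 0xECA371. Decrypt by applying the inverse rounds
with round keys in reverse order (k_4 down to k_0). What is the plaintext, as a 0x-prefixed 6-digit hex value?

0x81D15B

s_0 = ciphertext = 0xECA371
s_1 = InvRound(s_0, k_4) = 0xEEF84F
s_2 = InvRound(s_1, k_3) = 0x5B057E
s_3 = InvRound(s_2, k_2) = 0x1EB892
s_4 = InvRound(s_3, k_1) = 0xC560FC
s_5 = InvRound(s_4, k_0) = 0x81D15B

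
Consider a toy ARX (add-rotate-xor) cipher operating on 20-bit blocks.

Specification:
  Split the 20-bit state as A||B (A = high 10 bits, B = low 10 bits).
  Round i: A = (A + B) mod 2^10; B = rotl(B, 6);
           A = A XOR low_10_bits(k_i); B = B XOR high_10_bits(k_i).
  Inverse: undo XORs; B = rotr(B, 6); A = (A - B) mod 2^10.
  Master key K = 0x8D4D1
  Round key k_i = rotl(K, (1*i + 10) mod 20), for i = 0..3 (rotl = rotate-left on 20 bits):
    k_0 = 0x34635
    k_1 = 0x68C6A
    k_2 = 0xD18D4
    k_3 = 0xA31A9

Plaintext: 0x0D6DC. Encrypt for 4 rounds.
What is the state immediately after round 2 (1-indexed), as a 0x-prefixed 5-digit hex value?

0x52A9C

s_0 = plaintext = 0x0D6DC
s_1 = Round(s_0, k_0) = 0x493FC
s_2 = Round(s_1, k_1) = 0x52A9C
s_3 = Round(s_2, k_2) = 0xCC86F
s_4 = Round(s_3, k_3) = 0x8214A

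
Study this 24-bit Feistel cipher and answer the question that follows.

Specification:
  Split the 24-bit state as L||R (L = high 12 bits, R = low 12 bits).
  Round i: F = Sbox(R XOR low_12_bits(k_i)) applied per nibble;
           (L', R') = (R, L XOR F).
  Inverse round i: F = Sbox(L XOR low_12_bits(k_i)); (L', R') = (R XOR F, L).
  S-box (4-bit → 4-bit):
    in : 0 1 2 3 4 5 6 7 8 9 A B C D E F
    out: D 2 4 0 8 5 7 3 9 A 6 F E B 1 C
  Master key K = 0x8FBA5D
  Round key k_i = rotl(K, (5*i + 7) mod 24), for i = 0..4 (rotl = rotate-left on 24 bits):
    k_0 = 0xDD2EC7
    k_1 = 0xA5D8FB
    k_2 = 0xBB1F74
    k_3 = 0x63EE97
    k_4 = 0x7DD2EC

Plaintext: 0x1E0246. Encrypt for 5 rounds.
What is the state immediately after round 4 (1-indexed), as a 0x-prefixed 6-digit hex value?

s_0 = plaintext = 0x1E0246
s_1 = Round(s_0, k_0) = 0x246F72
s_2 = Round(s_1, k_1) = 0xF721DC
s_3 = Round(s_2, k_2) = 0x1DCE1B
s_4 = Round(s_3, k_3) = 0xE1BC42
s_5 = Round(s_4, k_4) = 0xC42F7A

0xE1BC42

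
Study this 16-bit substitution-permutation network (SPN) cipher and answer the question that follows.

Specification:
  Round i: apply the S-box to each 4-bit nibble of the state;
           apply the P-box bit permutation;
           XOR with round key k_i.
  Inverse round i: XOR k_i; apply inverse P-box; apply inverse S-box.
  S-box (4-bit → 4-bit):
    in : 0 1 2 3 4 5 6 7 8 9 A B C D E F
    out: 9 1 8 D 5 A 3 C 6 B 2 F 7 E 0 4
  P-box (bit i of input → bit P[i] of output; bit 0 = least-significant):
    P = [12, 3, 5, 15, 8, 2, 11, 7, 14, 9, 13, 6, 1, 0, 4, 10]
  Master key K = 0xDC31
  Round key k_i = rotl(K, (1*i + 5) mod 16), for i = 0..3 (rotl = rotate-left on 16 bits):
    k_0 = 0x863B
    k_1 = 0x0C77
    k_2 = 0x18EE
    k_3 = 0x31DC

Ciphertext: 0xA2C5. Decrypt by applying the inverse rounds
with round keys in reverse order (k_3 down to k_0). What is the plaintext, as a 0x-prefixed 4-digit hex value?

s_0 = ciphertext = 0xA2C5
s_1 = InvRound(s_0, k_3) = 0x8A19
s_2 = InvRound(s_1, k_2) = 0xC553
s_3 = InvRound(s_2, k_1) = 0xE1C7
s_4 = InvRound(s_3, k_0) = 0x7B98

0x7B98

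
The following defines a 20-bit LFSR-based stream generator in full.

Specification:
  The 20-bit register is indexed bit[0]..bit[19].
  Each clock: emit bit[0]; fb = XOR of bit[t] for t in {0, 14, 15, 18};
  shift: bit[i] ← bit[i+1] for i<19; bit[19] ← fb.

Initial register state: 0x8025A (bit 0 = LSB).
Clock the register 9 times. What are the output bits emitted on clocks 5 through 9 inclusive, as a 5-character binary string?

10100

reg_0 = 0x8025A
clock 1: out=0, reg = 0x4012D
clock 2: out=1, reg = 0x20096
clock 3: out=0, reg = 0x1004B
clock 4: out=1, reg = 0x88025
clock 5: out=1, reg = 0x44012
clock 6: out=0, reg = 0x22009
clock 7: out=1, reg = 0x91004
clock 8: out=0, reg = 0x48802
clock 9: out=0, reg = 0x24401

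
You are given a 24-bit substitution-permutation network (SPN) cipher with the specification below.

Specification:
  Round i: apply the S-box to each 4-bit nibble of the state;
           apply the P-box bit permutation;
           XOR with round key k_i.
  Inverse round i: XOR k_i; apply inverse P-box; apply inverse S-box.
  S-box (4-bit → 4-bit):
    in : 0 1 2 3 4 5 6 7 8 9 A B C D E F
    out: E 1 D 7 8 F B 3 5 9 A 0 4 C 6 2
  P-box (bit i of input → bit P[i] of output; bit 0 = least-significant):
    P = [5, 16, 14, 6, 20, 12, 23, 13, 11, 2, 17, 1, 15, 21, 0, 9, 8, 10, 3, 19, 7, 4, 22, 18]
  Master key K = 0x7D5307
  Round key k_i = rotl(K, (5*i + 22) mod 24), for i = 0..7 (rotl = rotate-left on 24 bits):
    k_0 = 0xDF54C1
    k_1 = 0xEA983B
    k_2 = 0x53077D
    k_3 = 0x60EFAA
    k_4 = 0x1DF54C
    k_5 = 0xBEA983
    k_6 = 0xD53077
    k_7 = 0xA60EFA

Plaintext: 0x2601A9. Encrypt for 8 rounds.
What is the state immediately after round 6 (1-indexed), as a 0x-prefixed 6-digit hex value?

0x65D734

s_0 = plaintext = 0x2601A9
s_1 = Round(s_0, k_0) = 0xB36B20
s_2 = Round(s_1, k_1) = 0x5B7F73
s_3 = Round(s_2, k_2) = 0x26D7C9
s_4 = Round(s_3, k_3) = 0xACE04F
s_5 = Round(s_4, k_4) = 0x3AD553
s_6 = Round(s_5, k_5) = 0x65D734
s_7 = Round(s_6, k_6) = 0x492FAA
s_8 = Round(s_7, k_7) = 0xABBDBF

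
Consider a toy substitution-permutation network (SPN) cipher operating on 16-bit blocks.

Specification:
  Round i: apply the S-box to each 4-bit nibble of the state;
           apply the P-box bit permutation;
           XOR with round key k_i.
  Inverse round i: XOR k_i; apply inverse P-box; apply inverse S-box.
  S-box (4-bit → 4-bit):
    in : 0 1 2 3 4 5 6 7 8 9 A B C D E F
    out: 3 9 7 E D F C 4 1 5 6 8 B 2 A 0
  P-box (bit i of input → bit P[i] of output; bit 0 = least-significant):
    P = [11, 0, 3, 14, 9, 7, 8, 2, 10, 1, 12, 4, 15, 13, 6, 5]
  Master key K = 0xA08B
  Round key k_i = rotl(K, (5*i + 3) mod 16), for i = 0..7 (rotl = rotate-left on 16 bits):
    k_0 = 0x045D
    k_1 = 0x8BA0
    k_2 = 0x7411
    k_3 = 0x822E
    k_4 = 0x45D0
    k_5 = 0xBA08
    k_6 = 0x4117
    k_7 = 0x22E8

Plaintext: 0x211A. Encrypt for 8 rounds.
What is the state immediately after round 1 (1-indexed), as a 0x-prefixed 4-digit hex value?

0xA200

s_0 = plaintext = 0x211A
s_1 = Round(s_0, k_0) = 0xA200
s_2 = Round(s_1, k_1) = 0xB563
s_3 = Round(s_2, k_2) = 0x212E
s_4 = Round(s_3, k_3) = 0x65FF
s_5 = Round(s_4, k_4) = 0x51A2
s_6 = Round(s_5, k_5) = 0x17F1
s_7 = Round(s_6, k_6) = 0x9937
s_8 = Round(s_7, k_7) = 0xB724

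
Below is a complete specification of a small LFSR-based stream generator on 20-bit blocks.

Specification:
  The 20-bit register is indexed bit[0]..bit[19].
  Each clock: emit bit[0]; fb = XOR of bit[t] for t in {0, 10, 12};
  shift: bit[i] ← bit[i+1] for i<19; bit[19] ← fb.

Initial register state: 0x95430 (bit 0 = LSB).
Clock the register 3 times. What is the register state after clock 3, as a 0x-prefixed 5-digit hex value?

reg_0 = 0x95430
clock 1: out=0, reg = 0x4AA18
clock 2: out=0, reg = 0x2550C
clock 3: out=0, reg = 0x12A86

0x12A86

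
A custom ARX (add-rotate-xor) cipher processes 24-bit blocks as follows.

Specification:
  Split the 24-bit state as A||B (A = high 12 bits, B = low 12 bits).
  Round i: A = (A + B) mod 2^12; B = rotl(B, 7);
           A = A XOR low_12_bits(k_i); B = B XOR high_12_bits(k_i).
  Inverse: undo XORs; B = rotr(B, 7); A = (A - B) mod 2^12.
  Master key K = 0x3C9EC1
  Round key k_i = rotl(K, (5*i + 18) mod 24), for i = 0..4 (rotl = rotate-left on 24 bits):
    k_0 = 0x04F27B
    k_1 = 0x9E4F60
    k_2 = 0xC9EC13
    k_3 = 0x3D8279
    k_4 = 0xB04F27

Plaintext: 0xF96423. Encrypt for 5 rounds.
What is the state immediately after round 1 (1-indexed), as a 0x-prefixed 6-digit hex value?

s_0 = plaintext = 0xF96423
s_1 = Round(s_0, k_0) = 0x1C21EE
s_2 = Round(s_1, k_1) = 0xCD0EEB
s_3 = Round(s_2, k_2) = 0x7A8969
s_4 = Round(s_3, k_3) = 0x368713
s_5 = Round(s_4, k_4) = 0x55C2BC

0x1C21EE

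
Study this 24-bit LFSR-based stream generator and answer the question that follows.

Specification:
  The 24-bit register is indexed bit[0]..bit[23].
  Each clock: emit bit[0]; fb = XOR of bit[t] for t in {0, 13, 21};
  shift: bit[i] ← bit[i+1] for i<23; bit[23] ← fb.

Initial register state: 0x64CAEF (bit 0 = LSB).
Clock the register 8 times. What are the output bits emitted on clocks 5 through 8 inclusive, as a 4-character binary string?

reg_0 = 0x64CAEF
clock 1: out=1, reg = 0x326577
clock 2: out=1, reg = 0x9932BB
clock 3: out=1, reg = 0x4C995D
clock 4: out=1, reg = 0xA64CAE
clock 5: out=0, reg = 0xD32657
clock 6: out=1, reg = 0x69932B
clock 7: out=1, reg = 0x34C995
clock 8: out=1, reg = 0x1A64CA

0111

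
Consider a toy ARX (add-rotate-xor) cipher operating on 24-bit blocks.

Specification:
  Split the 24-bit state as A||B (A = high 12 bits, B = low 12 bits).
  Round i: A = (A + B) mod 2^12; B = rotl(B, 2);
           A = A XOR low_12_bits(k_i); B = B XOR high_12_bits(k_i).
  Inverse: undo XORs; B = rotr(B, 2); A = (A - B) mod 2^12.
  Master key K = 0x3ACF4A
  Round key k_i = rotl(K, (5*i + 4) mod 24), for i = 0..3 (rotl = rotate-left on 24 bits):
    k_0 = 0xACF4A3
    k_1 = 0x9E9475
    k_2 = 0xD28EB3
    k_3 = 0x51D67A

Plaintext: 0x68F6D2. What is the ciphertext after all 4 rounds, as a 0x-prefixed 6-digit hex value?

0x2F6EA1

s_0 = plaintext = 0x68F6D2
s_1 = Round(s_0, k_0) = 0x9C2186
s_2 = Round(s_1, k_1) = 0xF3DFF1
s_3 = Round(s_2, k_2) = 0x19D2EF
s_4 = Round(s_3, k_3) = 0x2F6EA1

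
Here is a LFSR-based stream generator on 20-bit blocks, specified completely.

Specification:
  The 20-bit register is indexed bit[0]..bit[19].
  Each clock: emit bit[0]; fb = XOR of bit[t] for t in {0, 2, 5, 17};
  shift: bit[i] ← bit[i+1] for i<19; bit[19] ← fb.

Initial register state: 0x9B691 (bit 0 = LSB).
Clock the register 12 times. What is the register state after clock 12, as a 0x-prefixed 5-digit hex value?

reg_0 = 0x9B691
clock 1: out=1, reg = 0xCDB48
clock 2: out=0, reg = 0x66DA4
clock 3: out=0, reg = 0xB36D2
clock 4: out=0, reg = 0xD9B69
clock 5: out=1, reg = 0x6CDB4
clock 6: out=0, reg = 0xB66DA
clock 7: out=0, reg = 0xDB36D
clock 8: out=1, reg = 0xED9B6
clock 9: out=0, reg = 0xF6CDB
clock 10: out=1, reg = 0x7B66D
clock 11: out=1, reg = 0x3DB36
clock 12: out=0, reg = 0x9ED9B

0x9ED9B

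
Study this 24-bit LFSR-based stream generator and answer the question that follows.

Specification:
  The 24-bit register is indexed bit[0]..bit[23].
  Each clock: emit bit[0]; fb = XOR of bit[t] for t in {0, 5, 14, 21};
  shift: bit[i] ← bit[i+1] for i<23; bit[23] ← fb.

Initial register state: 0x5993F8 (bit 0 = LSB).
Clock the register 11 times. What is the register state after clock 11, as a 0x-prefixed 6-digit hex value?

reg_0 = 0x5993F8
clock 1: out=0, reg = 0xACC9FC
clock 2: out=0, reg = 0xD664FE
clock 3: out=0, reg = 0x6B327F
clock 4: out=1, reg = 0xB5993F
clock 5: out=1, reg = 0xDACC9F
clock 6: out=1, reg = 0x6D664F
clock 7: out=1, reg = 0xB6B327
clock 8: out=1, reg = 0xDB5993
clock 9: out=1, reg = 0x6DACC9
clock 10: out=1, reg = 0x36D664
clock 11: out=0, reg = 0x9B6B32

0x9B6B32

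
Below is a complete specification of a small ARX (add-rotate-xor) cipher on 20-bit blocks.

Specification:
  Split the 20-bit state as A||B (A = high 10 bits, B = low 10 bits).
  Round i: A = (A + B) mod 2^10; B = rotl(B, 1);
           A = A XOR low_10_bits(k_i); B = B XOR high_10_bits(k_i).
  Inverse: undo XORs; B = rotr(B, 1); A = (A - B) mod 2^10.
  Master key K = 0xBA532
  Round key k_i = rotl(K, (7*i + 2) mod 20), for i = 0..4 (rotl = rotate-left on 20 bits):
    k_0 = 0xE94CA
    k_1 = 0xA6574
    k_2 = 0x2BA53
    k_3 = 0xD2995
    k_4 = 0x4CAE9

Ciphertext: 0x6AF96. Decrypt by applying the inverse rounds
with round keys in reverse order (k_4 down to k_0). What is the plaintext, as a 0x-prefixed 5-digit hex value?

s_0 = ciphertext = 0x6AF96
s_1 = InvRound(s_0, k_4) = 0x7C152
s_2 = InvRound(s_1, k_3) = 0xD650C
s_3 = InvRound(s_2, k_2) = 0x0E4D1
s_4 = InvRound(s_3, k_1) = 0x0A524
s_5 = InvRound(s_4, k_0) = 0x68F40

0x68F40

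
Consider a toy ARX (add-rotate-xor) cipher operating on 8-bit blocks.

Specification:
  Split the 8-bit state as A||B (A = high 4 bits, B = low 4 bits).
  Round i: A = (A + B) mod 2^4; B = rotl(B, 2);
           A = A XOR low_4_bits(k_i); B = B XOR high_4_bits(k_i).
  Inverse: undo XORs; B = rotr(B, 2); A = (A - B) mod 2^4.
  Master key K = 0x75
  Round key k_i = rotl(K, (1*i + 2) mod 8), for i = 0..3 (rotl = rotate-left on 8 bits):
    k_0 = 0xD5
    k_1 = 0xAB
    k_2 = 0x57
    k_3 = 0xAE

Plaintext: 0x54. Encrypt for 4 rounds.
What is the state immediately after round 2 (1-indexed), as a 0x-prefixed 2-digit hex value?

s_0 = plaintext = 0x54
s_1 = Round(s_0, k_0) = 0xCC
s_2 = Round(s_1, k_1) = 0x39
s_3 = Round(s_2, k_2) = 0xB3
s_4 = Round(s_3, k_3) = 0x06

0x39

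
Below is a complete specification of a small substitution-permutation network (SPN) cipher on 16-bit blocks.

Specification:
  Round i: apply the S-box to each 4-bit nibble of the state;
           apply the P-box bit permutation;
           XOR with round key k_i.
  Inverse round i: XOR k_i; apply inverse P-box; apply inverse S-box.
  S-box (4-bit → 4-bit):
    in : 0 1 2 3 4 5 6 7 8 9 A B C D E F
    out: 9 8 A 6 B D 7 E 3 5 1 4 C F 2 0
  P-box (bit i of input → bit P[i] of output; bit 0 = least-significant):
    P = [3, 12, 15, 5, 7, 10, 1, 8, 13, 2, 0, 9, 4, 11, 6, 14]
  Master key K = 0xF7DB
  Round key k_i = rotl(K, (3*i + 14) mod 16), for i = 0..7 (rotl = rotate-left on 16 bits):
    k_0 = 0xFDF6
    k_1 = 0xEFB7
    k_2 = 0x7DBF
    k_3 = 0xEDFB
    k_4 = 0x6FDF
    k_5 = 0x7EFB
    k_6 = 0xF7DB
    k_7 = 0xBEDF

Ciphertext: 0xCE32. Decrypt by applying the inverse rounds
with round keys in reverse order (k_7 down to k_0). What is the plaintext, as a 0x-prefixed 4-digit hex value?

s_0 = ciphertext = 0xCE32
s_1 = InvRound(s_0, k_7) = 0xC6A4
s_2 = InvRound(s_1, k_6) = 0x96C4
s_3 = InvRound(s_2, k_5) = 0x46B5
s_4 = InvRound(s_3, k_4) = 0x3AC0
s_5 = InvRound(s_4, k_3) = 0x0C7D
s_6 = InvRound(s_5, k_2) = 0xCA5E
s_7 = InvRound(s_6, k_1) = 0xB940
s_8 = InvRound(s_7, k_0) = 0x0E61

0x0E61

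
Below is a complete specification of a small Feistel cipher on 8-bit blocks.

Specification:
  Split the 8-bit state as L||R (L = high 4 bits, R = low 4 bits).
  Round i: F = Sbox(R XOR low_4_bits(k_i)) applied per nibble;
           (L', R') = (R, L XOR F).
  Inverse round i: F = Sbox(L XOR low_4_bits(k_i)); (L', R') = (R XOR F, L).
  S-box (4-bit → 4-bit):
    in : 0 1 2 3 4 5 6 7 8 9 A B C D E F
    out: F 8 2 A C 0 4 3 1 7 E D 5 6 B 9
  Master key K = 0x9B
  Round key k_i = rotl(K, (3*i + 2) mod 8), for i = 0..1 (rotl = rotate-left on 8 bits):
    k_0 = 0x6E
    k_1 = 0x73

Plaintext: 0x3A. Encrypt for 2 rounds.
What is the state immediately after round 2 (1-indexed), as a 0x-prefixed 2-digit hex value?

s_0 = plaintext = 0x3A
s_1 = Round(s_0, k_0) = 0xAF
s_2 = Round(s_1, k_1) = 0xFF

0xFF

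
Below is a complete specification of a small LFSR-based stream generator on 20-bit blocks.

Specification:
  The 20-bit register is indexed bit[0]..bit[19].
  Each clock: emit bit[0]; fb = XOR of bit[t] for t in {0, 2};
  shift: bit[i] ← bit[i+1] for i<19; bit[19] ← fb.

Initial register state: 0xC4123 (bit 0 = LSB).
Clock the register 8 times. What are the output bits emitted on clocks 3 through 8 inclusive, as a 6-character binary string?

reg_0 = 0xC4123
clock 1: out=1, reg = 0xE2091
clock 2: out=1, reg = 0xF1048
clock 3: out=0, reg = 0x78824
clock 4: out=0, reg = 0xBC412
clock 5: out=0, reg = 0x5E209
clock 6: out=1, reg = 0xAF104
clock 7: out=0, reg = 0xD7882
clock 8: out=0, reg = 0x6BC41

000100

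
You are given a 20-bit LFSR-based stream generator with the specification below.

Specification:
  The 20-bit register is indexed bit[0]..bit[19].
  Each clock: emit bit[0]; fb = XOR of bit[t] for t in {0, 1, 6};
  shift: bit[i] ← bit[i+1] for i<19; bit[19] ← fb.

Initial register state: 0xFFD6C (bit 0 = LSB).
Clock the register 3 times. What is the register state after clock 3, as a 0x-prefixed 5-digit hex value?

0xFFFAD

reg_0 = 0xFFD6C
clock 1: out=0, reg = 0xFFEB6
clock 2: out=0, reg = 0xFFF5B
clock 3: out=1, reg = 0xFFFAD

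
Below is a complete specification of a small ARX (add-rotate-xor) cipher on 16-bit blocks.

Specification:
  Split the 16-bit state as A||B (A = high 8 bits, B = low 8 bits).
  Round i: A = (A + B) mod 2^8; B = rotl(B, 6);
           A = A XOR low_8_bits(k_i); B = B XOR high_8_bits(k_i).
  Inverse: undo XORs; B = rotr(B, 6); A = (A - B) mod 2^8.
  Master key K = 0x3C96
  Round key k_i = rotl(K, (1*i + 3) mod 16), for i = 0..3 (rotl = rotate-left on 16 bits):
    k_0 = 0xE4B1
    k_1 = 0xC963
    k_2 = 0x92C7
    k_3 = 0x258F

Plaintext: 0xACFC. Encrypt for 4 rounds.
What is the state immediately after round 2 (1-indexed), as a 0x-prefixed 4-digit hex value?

s_0 = plaintext = 0xACFC
s_1 = Round(s_0, k_0) = 0x19DB
s_2 = Round(s_1, k_1) = 0x973F
s_3 = Round(s_2, k_2) = 0x115D
s_4 = Round(s_3, k_3) = 0xE172

0x973F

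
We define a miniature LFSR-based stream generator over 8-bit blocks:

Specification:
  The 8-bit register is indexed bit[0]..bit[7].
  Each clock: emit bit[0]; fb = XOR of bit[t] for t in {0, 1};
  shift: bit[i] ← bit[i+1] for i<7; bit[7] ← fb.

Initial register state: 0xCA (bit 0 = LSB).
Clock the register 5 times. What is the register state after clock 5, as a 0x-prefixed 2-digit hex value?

0x7E

reg_0 = 0xCA
clock 1: out=0, reg = 0xE5
clock 2: out=1, reg = 0xF2
clock 3: out=0, reg = 0xF9
clock 4: out=1, reg = 0xFC
clock 5: out=0, reg = 0x7E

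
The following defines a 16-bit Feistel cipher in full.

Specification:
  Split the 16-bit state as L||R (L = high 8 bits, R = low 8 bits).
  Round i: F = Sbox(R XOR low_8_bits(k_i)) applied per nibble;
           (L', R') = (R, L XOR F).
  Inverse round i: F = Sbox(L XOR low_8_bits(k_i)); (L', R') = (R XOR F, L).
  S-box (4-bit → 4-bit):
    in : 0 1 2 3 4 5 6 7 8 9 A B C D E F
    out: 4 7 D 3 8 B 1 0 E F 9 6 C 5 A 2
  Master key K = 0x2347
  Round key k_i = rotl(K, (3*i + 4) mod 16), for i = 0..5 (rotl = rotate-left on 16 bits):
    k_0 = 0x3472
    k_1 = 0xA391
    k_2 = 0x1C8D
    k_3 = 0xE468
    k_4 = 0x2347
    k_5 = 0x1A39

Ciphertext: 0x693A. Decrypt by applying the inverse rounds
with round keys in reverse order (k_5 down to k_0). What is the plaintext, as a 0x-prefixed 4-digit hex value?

s_0 = ciphertext = 0x693A
s_1 = InvRound(s_0, k_5) = 0x8E69
s_2 = InvRound(s_1, k_4) = 0xA68E
s_3 = InvRound(s_2, k_3) = 0x44A6
s_4 = InvRound(s_3, k_2) = 0x6944
s_5 = InvRound(s_4, k_1) = 0x6A69
s_6 = InvRound(s_5, k_0) = 0x176A

0x176A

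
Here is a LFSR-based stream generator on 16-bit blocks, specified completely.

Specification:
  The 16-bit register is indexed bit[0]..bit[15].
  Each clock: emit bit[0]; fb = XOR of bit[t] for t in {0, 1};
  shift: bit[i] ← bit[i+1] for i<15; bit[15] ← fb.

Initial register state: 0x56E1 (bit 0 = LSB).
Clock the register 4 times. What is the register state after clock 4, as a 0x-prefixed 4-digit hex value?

reg_0 = 0x56E1
clock 1: out=1, reg = 0xAB70
clock 2: out=0, reg = 0x55B8
clock 3: out=0, reg = 0x2ADC
clock 4: out=0, reg = 0x156E

0x156E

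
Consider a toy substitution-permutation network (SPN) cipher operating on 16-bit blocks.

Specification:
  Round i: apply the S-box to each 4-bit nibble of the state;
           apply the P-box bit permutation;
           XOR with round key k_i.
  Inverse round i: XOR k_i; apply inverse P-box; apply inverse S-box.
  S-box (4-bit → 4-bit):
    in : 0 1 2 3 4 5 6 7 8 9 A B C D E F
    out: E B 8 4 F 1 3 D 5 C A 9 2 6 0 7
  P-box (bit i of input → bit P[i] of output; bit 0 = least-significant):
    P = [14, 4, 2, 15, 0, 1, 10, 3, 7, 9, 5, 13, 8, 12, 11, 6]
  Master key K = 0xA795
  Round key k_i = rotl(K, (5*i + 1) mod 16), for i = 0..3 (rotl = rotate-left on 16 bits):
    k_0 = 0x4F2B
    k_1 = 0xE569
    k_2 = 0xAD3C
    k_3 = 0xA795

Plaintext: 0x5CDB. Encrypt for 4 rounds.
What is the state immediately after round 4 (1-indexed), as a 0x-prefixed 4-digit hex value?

s_0 = plaintext = 0x5CDB
s_1 = Round(s_0, k_0) = 0x8829
s_2 = Round(s_1, k_1) = 0x6CC5
s_3 = Round(s_2, k_2) = 0xFE3E
s_4 = Round(s_3, k_3) = 0xBA95

0xBA95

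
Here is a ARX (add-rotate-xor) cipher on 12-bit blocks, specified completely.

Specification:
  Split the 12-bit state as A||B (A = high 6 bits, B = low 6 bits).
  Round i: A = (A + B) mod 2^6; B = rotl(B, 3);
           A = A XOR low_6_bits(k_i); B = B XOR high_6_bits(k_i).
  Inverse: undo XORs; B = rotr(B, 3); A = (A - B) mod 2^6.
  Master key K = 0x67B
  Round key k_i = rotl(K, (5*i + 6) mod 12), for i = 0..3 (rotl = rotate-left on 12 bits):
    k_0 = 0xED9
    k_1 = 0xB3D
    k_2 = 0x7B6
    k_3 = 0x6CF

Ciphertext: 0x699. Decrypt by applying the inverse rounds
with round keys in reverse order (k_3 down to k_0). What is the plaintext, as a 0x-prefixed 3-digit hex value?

s_0 = ciphertext = 0x699
s_1 = InvRound(s_0, k_3) = 0x150
s_2 = InvRound(s_1, k_2) = 0x0B1
s_3 = InvRound(s_2, k_1) = 0x52B
s_4 = InvRound(s_3, k_0) = 0x2C2

0x2C2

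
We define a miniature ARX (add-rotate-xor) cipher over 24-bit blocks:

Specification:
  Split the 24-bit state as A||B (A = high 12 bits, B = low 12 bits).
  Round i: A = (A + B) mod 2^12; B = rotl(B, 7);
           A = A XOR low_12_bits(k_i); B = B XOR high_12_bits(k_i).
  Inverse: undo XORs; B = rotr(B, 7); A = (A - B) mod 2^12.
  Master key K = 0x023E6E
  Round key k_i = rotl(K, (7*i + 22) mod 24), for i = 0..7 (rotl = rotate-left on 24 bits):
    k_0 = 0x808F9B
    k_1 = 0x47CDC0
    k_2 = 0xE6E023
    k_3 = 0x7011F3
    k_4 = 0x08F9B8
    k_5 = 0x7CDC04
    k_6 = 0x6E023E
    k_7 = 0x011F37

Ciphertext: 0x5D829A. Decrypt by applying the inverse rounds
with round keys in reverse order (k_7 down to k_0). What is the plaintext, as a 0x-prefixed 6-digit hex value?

s_0 = ciphertext = 0x5D829A
s_1 = InvRound(s_0, k_7) = 0x98A165
s_2 = InvRound(s_1, k_6) = 0xB050AF
s_3 = InvRound(s_2, k_5) = 0xAB3C4E
s_4 = InvRound(s_3, k_4) = 0xAD2839
s_5 = InvRound(s_4, k_3) = 0x40371E
s_6 = InvRound(s_5, k_2) = 0x60EE12
s_7 = InvRound(s_6, k_1) = 0xDFADD4
s_8 = InvRound(s_7, k_0) = 0x6D6B8B

0x6D6B8B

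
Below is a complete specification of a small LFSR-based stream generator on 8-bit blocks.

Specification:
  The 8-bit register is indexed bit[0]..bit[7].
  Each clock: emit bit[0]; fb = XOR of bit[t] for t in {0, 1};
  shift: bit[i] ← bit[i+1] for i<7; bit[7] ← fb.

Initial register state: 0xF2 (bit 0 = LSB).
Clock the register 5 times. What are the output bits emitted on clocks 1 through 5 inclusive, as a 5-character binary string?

01001

reg_0 = 0xF2
clock 1: out=0, reg = 0xF9
clock 2: out=1, reg = 0xFC
clock 3: out=0, reg = 0x7E
clock 4: out=0, reg = 0xBF
clock 5: out=1, reg = 0x5F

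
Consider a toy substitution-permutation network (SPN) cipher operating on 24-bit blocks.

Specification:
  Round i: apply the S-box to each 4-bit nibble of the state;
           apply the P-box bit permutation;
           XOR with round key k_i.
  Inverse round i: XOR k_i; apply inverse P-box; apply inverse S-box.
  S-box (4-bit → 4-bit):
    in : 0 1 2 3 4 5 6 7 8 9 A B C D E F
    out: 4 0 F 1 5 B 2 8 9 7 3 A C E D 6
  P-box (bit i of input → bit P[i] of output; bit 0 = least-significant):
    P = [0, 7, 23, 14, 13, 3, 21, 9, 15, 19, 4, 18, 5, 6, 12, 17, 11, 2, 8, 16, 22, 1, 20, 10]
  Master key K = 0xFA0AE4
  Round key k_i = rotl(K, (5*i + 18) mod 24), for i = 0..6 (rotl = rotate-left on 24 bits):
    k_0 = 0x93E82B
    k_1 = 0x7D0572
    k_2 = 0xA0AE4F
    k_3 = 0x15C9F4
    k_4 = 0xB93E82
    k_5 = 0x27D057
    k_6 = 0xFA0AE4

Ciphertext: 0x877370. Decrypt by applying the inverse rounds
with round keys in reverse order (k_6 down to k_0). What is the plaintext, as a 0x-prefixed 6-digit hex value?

0xE23862

s_0 = ciphertext = 0x877370
s_1 = InvRound(s_0, k_6) = 0x420D4B
s_2 = InvRound(s_1, k_5) = 0x820EF7
s_3 = InvRound(s_2, k_4) = 0x0B2F43
s_4 = InvRound(s_3, k_3) = 0xD68285
s_5 = InvRound(s_4, k_2) = 0x23B796
s_6 = InvRound(s_5, k_1) = 0x462586
s_7 = InvRound(s_6, k_0) = 0xE23862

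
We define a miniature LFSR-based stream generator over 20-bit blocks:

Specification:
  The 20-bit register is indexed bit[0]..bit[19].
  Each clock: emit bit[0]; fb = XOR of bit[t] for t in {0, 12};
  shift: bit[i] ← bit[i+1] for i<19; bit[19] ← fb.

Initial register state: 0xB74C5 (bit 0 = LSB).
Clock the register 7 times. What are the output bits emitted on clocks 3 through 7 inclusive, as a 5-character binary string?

10001

reg_0 = 0xB74C5
clock 1: out=1, reg = 0x5BA62
clock 2: out=0, reg = 0xADD31
clock 3: out=1, reg = 0x56E98
clock 4: out=0, reg = 0x2B74C
clock 5: out=0, reg = 0x95BA6
clock 6: out=0, reg = 0xCADD3
clock 7: out=1, reg = 0xE56E9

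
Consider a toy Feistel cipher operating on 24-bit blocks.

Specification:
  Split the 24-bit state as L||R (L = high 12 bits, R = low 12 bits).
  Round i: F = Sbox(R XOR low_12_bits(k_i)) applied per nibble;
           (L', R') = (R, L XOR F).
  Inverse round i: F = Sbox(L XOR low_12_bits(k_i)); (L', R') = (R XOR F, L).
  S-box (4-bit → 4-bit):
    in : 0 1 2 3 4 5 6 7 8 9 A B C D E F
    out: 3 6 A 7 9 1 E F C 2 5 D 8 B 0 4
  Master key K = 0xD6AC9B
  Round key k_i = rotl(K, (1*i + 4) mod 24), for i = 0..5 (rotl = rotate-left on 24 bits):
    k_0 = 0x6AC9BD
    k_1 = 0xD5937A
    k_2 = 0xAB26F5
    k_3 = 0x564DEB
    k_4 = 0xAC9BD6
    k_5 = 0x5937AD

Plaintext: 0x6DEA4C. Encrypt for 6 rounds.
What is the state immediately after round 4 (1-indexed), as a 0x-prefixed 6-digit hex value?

0xF4FA1F

s_0 = plaintext = 0x6DEA4C
s_1 = Round(s_0, k_0) = 0xA4C198
s_2 = Round(s_1, k_1) = 0x198046
s_3 = Round(s_2, k_2) = 0x046F4F
s_4 = Round(s_3, k_3) = 0xF4FA1F
s_5 = Round(s_4, k_4) = 0xA1F9CD
s_6 = Round(s_5, k_5) = 0x9CDAFC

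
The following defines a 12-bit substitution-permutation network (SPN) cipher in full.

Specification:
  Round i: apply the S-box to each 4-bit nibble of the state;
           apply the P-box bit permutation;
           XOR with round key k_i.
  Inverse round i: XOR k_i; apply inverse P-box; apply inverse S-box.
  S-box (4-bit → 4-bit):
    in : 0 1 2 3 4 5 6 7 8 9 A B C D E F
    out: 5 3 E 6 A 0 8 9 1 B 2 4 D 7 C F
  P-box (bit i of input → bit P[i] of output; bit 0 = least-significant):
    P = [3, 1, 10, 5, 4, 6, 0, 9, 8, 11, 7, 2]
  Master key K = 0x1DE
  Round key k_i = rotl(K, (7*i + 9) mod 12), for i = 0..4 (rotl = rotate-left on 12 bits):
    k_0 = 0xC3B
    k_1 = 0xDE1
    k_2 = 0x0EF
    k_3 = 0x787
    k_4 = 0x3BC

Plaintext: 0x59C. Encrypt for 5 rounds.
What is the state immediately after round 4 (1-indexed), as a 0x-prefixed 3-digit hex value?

0x048

s_0 = plaintext = 0x59C
s_1 = Round(s_0, k_0) = 0xA43
s_2 = Round(s_1, k_1) = 0x3A3
s_3 = Round(s_2, k_2) = 0xC2D
s_4 = Round(s_3, k_3) = 0x048
s_5 = Round(s_4, k_4) = 0x074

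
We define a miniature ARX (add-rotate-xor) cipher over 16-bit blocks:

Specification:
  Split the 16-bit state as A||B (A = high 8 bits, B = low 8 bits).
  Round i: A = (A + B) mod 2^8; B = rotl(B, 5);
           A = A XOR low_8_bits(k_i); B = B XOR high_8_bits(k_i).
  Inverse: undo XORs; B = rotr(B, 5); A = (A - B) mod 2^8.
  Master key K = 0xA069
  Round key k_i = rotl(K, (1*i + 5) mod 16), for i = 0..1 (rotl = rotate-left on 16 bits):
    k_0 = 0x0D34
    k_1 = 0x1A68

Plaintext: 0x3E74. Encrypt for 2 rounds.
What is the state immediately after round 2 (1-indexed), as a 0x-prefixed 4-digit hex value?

0x616A

s_0 = plaintext = 0x3E74
s_1 = Round(s_0, k_0) = 0x8683
s_2 = Round(s_1, k_1) = 0x616A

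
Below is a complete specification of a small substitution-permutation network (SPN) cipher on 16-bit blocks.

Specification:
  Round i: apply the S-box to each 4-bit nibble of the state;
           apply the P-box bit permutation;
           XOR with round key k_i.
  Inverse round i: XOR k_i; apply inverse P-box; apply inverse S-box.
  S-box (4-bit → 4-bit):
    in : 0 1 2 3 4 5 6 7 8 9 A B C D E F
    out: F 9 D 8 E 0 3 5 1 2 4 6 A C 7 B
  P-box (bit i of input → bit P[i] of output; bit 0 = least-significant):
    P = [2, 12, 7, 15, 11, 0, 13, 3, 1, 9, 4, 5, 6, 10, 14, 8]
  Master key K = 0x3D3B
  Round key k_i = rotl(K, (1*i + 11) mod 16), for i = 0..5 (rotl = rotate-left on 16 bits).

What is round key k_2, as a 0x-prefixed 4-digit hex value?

0x67A7

K = 0x3D3B
k_0 = rotl(K, (1*0+11) mod 16) = rotl(K, 11) = 0xD9E9
k_1 = rotl(K, (1*1+11) mod 16) = rotl(K, 12) = 0xB3D3
k_2 = rotl(K, (1*2+11) mod 16) = rotl(K, 13) = 0x67A7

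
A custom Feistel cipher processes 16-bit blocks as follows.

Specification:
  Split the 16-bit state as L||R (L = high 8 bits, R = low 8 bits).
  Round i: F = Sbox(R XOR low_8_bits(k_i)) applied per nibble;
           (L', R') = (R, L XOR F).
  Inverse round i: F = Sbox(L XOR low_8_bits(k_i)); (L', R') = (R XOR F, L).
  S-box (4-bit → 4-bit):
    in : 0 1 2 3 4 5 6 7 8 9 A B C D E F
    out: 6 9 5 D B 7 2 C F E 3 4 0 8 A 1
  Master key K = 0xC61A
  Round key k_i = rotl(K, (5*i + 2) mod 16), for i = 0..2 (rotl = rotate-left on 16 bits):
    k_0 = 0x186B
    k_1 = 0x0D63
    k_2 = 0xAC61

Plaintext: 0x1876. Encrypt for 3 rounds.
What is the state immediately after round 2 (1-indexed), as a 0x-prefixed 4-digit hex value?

s_0 = plaintext = 0x1876
s_1 = Round(s_0, k_0) = 0x7680
s_2 = Round(s_1, k_1) = 0x80DB
s_3 = Round(s_2, k_2) = 0xDBC3

0x80DB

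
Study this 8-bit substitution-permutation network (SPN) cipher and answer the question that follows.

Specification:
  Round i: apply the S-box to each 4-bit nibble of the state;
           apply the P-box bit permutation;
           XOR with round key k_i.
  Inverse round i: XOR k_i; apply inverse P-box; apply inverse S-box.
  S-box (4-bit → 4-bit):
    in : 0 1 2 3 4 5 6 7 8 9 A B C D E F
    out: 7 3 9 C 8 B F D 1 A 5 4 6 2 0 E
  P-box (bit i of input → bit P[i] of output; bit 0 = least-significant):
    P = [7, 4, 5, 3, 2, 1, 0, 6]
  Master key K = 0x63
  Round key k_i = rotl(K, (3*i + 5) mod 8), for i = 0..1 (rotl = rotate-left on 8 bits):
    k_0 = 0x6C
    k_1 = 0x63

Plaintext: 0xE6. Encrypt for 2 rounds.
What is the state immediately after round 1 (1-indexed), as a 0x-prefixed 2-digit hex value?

s_0 = plaintext = 0xE6
s_1 = Round(s_0, k_0) = 0xD4
s_2 = Round(s_1, k_1) = 0x69

0xD4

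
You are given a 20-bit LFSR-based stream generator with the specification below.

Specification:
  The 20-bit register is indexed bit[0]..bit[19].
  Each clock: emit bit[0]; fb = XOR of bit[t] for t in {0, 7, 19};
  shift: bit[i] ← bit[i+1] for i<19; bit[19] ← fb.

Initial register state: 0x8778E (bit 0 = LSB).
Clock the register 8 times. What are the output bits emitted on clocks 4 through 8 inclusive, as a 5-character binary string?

reg_0 = 0x8778E
clock 1: out=0, reg = 0x43BC7
clock 2: out=1, reg = 0x21DE3
clock 3: out=1, reg = 0x10EF1
clock 4: out=1, reg = 0x08778
clock 5: out=0, reg = 0x043BC
clock 6: out=0, reg = 0x821DE
clock 7: out=0, reg = 0x410EF
clock 8: out=1, reg = 0x20877

10001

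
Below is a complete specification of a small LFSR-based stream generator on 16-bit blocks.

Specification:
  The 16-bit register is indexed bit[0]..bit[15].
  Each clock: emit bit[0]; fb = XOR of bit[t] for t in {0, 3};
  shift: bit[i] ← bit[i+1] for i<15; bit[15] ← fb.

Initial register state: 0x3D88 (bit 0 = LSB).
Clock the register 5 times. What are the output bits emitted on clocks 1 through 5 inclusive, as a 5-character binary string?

00010

reg_0 = 0x3D88
clock 1: out=0, reg = 0x9EC4
clock 2: out=0, reg = 0x4F62
clock 3: out=0, reg = 0x27B1
clock 4: out=1, reg = 0x93D8
clock 5: out=0, reg = 0xC9EC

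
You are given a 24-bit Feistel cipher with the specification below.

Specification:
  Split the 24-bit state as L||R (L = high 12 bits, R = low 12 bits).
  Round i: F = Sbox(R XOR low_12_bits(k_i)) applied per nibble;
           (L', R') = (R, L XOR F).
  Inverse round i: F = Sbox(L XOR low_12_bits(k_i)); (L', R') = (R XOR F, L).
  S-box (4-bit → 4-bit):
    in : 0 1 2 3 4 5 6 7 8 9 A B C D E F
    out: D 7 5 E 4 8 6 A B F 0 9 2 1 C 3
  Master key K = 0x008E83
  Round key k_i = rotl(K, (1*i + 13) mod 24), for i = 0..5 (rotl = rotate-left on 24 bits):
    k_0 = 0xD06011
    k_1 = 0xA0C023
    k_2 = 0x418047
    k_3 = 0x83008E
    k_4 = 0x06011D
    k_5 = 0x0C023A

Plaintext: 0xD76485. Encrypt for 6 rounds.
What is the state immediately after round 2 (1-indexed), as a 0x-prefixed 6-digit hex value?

0x982B82

s_0 = plaintext = 0xD76485
s_1 = Round(s_0, k_0) = 0x485982
s_2 = Round(s_1, k_1) = 0x982B82
s_3 = Round(s_2, k_2) = 0xB820AA
s_4 = Round(s_3, k_3) = 0x0AA6D6
s_5 = Round(s_4, k_4) = 0x6D6A83
s_6 = Round(s_5, k_5) = 0xA83D49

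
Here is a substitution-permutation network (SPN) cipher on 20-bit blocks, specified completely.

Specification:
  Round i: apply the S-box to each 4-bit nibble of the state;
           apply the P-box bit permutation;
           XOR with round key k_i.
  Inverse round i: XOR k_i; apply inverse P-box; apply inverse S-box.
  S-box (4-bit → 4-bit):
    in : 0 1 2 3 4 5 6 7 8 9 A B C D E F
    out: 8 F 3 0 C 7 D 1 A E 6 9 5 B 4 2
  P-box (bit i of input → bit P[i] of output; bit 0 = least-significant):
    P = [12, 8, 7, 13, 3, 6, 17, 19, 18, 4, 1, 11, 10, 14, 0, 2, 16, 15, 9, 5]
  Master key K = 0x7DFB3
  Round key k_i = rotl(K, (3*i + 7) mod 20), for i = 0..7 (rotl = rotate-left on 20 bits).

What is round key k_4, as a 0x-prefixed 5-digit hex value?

0xBEFD9

K = 0x7DFB3
k_0 = rotl(K, (3*0+7) mod 20) = rotl(K, 7) = 0xFD9BE
k_1 = rotl(K, (3*1+7) mod 20) = rotl(K, 10) = 0xECDF7
k_2 = rotl(K, (3*2+7) mod 20) = rotl(K, 13) = 0x66FBF
k_3 = rotl(K, (3*3+7) mod 20) = rotl(K, 16) = 0x37DFB
k_4 = rotl(K, (3*4+7) mod 20) = rotl(K, 19) = 0xBEFD9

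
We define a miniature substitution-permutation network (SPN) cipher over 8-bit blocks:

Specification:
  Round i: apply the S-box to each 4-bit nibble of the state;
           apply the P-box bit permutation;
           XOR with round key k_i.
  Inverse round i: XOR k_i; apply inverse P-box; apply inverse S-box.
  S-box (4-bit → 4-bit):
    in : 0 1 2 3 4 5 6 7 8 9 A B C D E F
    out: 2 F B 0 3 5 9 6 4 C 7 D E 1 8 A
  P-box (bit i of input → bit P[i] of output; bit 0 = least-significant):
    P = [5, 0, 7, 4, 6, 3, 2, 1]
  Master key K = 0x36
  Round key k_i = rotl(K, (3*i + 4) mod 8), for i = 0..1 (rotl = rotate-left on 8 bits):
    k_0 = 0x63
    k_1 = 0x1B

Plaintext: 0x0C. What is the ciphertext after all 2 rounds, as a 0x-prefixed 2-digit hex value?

0xB0

s_0 = plaintext = 0x0C
s_1 = Round(s_0, k_0) = 0xFA
s_2 = Round(s_1, k_1) = 0xB0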